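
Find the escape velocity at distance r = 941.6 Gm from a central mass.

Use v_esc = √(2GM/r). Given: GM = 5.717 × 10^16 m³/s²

Convert to SI: r = 941.6 Gm = 9.416e+11 m.
Escape velocity comes from setting total energy to zero: ½v² − GM/r = 0 ⇒ v_esc = √(2GM / r).
v_esc = √(2 · 5.717e+16 / 9.416e+11) m/s ≈ 348.5 m/s = 348.5 m/s.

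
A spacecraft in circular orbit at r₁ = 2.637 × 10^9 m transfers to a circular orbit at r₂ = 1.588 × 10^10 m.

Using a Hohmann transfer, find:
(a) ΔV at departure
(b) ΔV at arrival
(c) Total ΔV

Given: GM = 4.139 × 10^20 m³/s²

Transfer semi-major axis: a_t = (r₁ + r₂)/2 = (2.637e+09 + 1.588e+10)/2 = 9.2585e+09 m.
Circular speeds: v₁ = √(GM/r₁) = 396180 m/s, v₂ = √(GM/r₂) = 161444 m/s.
Transfer speeds (vis-viva v² = GM(2/r − 1/a_t)): v₁ᵗ = 518857 m/s, v₂ᵗ = 86160.3 m/s.
(a) ΔV₁ = |v₁ᵗ − v₁| ≈ 1.227e+05 m/s = 122.7 km/s.
(b) ΔV₂ = |v₂ − v₂ᵗ| ≈ 7.528e+04 m/s = 75.28 km/s.
(c) ΔV_total = ΔV₁ + ΔV₂ ≈ 1.98e+05 m/s = 198 km/s.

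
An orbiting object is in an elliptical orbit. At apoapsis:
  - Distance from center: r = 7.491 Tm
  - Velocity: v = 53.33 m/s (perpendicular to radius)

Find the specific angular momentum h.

Convert to SI: r = 7.491 Tm = 7.491e+12 m.
With v perpendicular to r, h = r · v.
h = 7.491e+12 · 53.33 m²/s ≈ 3.995e+14 m²/s.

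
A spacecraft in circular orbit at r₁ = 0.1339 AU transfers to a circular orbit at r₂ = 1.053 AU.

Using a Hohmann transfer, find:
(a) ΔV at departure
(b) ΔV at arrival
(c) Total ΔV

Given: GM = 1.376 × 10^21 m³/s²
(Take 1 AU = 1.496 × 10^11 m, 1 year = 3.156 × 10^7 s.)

Convert to SI: r₁ = 0.1339 AU = 2.00314e+10 m; r₂ = 1.053 AU = 1.57529e+11 m.
Transfer semi-major axis: a_t = (r₁ + r₂)/2 = (2.00314e+10 + 1.57529e+11)/2 = 8.87801e+10 m.
Circular speeds: v₁ = √(GM/r₁) = 262092 m/s, v₂ = √(GM/r₂) = 93460.7 m/s.
Transfer speeds (vis-viva v² = GM(2/r − 1/a_t)): v₁ᵗ = 349120 m/s, v₂ᵗ = 44394.3 m/s.
(a) ΔV₁ = |v₁ᵗ − v₁| ≈ 8.703e+04 m/s = 18.36 AU/year.
(b) ΔV₂ = |v₂ − v₂ᵗ| ≈ 4.907e+04 m/s = 10.35 AU/year.
(c) ΔV_total = ΔV₁ + ΔV₂ ≈ 1.361e+05 m/s = 28.71 AU/year.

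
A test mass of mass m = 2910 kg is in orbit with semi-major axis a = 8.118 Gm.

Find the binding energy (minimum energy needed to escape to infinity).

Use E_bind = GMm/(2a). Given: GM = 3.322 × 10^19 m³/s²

Convert to SI: a = 8.118 Gm = 8.118e+09 m.
Total orbital energy is E = −GMm/(2a); binding energy is E_bind = −E = GMm/(2a).
E_bind = 3.322e+19 · 2910 / (2 · 8.118e+09) J ≈ 5.954e+12 J = 5.954 TJ.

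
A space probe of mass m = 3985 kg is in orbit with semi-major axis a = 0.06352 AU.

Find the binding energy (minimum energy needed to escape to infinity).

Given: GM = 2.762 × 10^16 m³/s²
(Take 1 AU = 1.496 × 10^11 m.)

Convert to SI: a = 0.06352 AU = 9.50259e+09 m.
Total orbital energy is E = −GMm/(2a); binding energy is E_bind = −E = GMm/(2a).
E_bind = 2.762e+16 · 3985 / (2 · 9.50259e+09) J ≈ 5.791e+09 J = 5.791 GJ.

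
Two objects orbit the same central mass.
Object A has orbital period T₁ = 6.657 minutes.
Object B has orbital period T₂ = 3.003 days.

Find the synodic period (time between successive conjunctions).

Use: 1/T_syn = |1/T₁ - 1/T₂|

Convert to SI: T₁ = 6.657 minutes = 399.42 s; T₂ = 3.003 days = 259459 s.
T_syn = |T₁ · T₂ / (T₁ − T₂)|.
T_syn = |399.42 · 259459 / (399.42 − 259459)| s ≈ 400 s = 6.667 minutes.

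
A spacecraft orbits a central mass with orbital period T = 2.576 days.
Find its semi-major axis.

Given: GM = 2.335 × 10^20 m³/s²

Convert to SI: T = 2.576 days = 222566 s.
Invert Kepler's third law: a = (GM · T² / (4π²))^(1/3).
Substituting T = 222566 s and GM = 2.335e+20 m³/s²:
a = (2.335e+20 · (222566)² / (4π²))^(1/3) m
a ≈ 6.642e+09 m = 6.642 Gm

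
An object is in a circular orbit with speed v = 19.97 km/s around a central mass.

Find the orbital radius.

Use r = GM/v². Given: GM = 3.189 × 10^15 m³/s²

Convert to SI: v = 19.97 km/s = 19970 m/s.
For a circular orbit, v² = GM / r, so r = GM / v².
r = 3.189e+15 / (19970)² m ≈ 7.996e+06 m = 7.996 Mm.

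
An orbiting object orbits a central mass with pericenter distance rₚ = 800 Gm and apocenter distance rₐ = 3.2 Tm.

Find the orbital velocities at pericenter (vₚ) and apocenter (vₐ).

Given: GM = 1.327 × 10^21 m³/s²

Convert to SI: rₚ = 800 Gm = 8e+11 m; rₐ = 3.2 Tm = 3.2e+12 m.
Use the vis-viva equation v² = GM(2/r − 1/a) with a = (rₚ + rₐ)/2 = (8e+11 + 3.2e+12)/2 = 2e+12 m.
vₚ = √(GM · (2/rₚ − 1/a)) = √(1.327e+21 · (2/8e+11 − 1/2e+12)) m/s ≈ 5.152e+04 m/s = 51.52 km/s.
vₐ = √(GM · (2/rₐ − 1/a)) = √(1.327e+21 · (2/3.2e+12 − 1/2e+12)) m/s ≈ 1.288e+04 m/s = 12.88 km/s.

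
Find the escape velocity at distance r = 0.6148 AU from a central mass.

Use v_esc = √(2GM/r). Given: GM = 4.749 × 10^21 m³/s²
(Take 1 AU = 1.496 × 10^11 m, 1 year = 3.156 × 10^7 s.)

Convert to SI: r = 0.6148 AU = 9.19741e+10 m.
Escape velocity comes from setting total energy to zero: ½v² − GM/r = 0 ⇒ v_esc = √(2GM / r).
v_esc = √(2 · 4.749e+21 / 9.19741e+10) m/s ≈ 3.214e+05 m/s = 67.79 AU/year.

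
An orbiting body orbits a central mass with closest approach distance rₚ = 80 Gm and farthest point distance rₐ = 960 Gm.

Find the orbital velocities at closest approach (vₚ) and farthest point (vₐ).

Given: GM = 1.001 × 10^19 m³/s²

Convert to SI: rₚ = 80 Gm = 8e+10 m; rₐ = 960 Gm = 9.6e+11 m.
Use the vis-viva equation v² = GM(2/r − 1/a) with a = (rₚ + rₐ)/2 = (8e+10 + 9.6e+11)/2 = 5.2e+11 m.
vₚ = √(GM · (2/rₚ − 1/a)) = √(1.001e+19 · (2/8e+10 − 1/5.2e+11)) m/s ≈ 1.52e+04 m/s = 15.2 km/s.
vₐ = √(GM · (2/rₐ − 1/a)) = √(1.001e+19 · (2/9.6e+11 − 1/5.2e+11)) m/s ≈ 1267 m/s = 1.267 km/s.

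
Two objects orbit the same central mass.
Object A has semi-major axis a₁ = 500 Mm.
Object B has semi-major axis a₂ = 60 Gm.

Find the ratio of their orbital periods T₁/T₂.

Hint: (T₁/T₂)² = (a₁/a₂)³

Convert to SI: a₁ = 500 Mm = 5e+08 m; a₂ = 60 Gm = 6e+10 m.
From Kepler's third law, (T₁/T₂)² = (a₁/a₂)³, so T₁/T₂ = (a₁/a₂)^(3/2).
a₁/a₂ = 5e+08 / 6e+10 = 0.00833333.
T₁/T₂ = (0.00833333)^(3/2) ≈ 0.0007607.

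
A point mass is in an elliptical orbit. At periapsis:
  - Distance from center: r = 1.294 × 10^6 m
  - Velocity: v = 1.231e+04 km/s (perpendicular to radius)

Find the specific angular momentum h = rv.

Convert to SI: v = 1.231e+04 km/s = 1.231e+07 m/s.
With v perpendicular to r, h = r · v.
h = 1.294e+06 · 1.231e+07 m²/s ≈ 1.593e+13 m²/s.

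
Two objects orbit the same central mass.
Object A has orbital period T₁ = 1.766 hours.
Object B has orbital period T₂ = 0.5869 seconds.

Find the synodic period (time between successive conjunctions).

Convert to SI: T₁ = 1.766 hours = 6357.6 s.
T_syn = |T₁ · T₂ / (T₁ − T₂)|.
T_syn = |6357.6 · 0.5869 / (6357.6 − 0.5869)| s ≈ 0.587 s = 0.587 seconds.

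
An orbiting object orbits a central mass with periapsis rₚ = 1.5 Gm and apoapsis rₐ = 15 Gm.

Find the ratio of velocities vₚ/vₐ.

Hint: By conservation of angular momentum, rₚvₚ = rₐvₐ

Convert to SI: rₚ = 1.5 Gm = 1.5e+09 m; rₐ = 15 Gm = 1.5e+10 m.
Conservation of angular momentum gives rₚvₚ = rₐvₐ, so vₚ/vₐ = rₐ/rₚ.
vₚ/vₐ = 1.5e+10 / 1.5e+09 ≈ 10.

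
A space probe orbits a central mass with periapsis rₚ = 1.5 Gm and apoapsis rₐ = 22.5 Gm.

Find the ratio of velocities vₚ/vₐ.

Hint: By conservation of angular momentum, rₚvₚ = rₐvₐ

Convert to SI: rₚ = 1.5 Gm = 1.5e+09 m; rₐ = 22.5 Gm = 2.25e+10 m.
Conservation of angular momentum gives rₚvₚ = rₐvₐ, so vₚ/vₐ = rₐ/rₚ.
vₚ/vₐ = 2.25e+10 / 1.5e+09 ≈ 15.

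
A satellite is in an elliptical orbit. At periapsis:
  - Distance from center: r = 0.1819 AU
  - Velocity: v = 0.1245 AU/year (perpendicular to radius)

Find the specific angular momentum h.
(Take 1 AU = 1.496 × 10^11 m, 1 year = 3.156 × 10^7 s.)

Convert to SI: r = 0.1819 AU = 2.72122e+10 m; v = 0.1245 AU/year = 590.152 m/s.
With v perpendicular to r, h = r · v.
h = 2.72122e+10 · 590.152 m²/s ≈ 1.606e+13 m²/s.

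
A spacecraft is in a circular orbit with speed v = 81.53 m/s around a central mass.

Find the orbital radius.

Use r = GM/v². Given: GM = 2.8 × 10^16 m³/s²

For a circular orbit, v² = GM / r, so r = GM / v².
r = 2.8e+16 / (81.53)² m ≈ 4.212e+12 m = 4.212 Tm.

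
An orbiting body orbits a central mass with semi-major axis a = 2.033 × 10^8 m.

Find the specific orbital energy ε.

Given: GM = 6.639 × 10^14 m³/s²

ε = −GM / (2a).
ε = −6.639e+14 / (2 · 2.033e+08) J/kg ≈ -1.633e+06 J/kg = -1.633 MJ/kg.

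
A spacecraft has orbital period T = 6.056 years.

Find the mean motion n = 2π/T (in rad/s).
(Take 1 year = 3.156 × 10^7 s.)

Convert to SI: T = 6.056 years = 1.91127e+08 s.
n = 2π / T.
n = 2π / 1.91127e+08 s ≈ 3.287e-08 rad/s.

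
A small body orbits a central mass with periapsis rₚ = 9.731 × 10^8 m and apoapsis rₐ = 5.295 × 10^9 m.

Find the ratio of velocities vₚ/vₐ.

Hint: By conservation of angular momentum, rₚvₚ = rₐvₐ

Conservation of angular momentum gives rₚvₚ = rₐvₐ, so vₚ/vₐ = rₐ/rₚ.
vₚ/vₐ = 5.295e+09 / 9.731e+08 ≈ 5.441.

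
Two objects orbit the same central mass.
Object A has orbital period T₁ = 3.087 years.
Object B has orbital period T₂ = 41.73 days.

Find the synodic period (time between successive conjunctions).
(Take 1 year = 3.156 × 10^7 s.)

Convert to SI: T₁ = 3.087 years = 9.74257e+07 s; T₂ = 41.73 days = 3.60547e+06 s.
T_syn = |T₁ · T₂ / (T₁ − T₂)|.
T_syn = |9.74257e+07 · 3.60547e+06 / (9.74257e+07 − 3.60547e+06)| s ≈ 3.744e+06 s = 43.33 days.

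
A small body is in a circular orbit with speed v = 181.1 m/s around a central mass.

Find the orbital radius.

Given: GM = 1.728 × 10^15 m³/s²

For a circular orbit, v² = GM / r, so r = GM / v².
r = 1.728e+15 / (181.1)² m ≈ 5.269e+10 m = 52.69 Gm.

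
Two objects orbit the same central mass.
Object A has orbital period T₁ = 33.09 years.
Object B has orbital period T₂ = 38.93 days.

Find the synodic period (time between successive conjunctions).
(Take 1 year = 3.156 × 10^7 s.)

Convert to SI: T₁ = 33.09 years = 1.04432e+09 s; T₂ = 38.93 days = 3.36355e+06 s.
T_syn = |T₁ · T₂ / (T₁ − T₂)|.
T_syn = |1.04432e+09 · 3.36355e+06 / (1.04432e+09 − 3.36355e+06)| s ≈ 3.374e+06 s = 39.06 days.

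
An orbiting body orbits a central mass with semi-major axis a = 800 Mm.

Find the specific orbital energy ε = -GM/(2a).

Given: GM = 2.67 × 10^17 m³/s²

Convert to SI: a = 800 Mm = 8e+08 m.
ε = −GM / (2a).
ε = −2.67e+17 / (2 · 8e+08) J/kg ≈ -1.669e+08 J/kg = -166.9 MJ/kg.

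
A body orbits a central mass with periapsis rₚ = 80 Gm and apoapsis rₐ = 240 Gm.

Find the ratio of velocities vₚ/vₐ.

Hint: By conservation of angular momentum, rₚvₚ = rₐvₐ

Convert to SI: rₚ = 80 Gm = 8e+10 m; rₐ = 240 Gm = 2.4e+11 m.
Conservation of angular momentum gives rₚvₚ = rₐvₐ, so vₚ/vₐ = rₐ/rₚ.
vₚ/vₐ = 2.4e+11 / 8e+10 ≈ 3.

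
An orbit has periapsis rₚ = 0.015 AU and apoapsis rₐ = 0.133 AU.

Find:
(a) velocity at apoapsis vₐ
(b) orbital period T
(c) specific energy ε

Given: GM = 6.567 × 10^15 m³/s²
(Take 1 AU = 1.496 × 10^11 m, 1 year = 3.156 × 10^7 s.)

Convert to SI: rₚ = 0.015 AU = 2.244e+09 m; rₐ = 0.133 AU = 1.98968e+10 m.
(a) With a = (rₚ + rₐ)/2 = 1.10704e+10 m, vₐ = √(GM (2/rₐ − 1/a)) = √(6.567e+15 · (2/1.98968e+10 − 1/1.10704e+10)) m/s ≈ 258.7 m/s
(b) With a = (rₚ + rₐ)/2 = 1.10704e+10 m, T = 2π √(a³/GM) = 2π √((1.10704e+10)³/6.567e+15) s ≈ 9.031e+07 s
(c) With a = (rₚ + rₐ)/2 = 1.10704e+10 m, ε = −GM/(2a) = −6.567e+15/(2 · 1.10704e+10) J/kg ≈ -2.966e+05 J/kg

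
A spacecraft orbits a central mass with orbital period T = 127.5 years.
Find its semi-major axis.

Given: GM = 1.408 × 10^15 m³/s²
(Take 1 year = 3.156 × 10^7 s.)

Convert to SI: T = 127.5 years = 4.0239e+09 s.
Invert Kepler's third law: a = (GM · T² / (4π²))^(1/3).
Substituting T = 4.0239e+09 s and GM = 1.408e+15 m³/s²:
a = (1.408e+15 · (4.0239e+09)² / (4π²))^(1/3) m
a ≈ 8.327e+10 m = 83.27 Gm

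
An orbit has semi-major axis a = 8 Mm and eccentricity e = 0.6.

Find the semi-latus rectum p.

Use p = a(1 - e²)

Convert to SI: a = 8 Mm = 8e+06 m.
p = a (1 − e²).
p = 8e+06 · (1 − (0.6)²) = 8e+06 · 0.64 ≈ 5.12e+06 m = 5.12 Mm.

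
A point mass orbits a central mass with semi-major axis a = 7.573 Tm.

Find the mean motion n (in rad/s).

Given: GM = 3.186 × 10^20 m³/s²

Convert to SI: a = 7.573 Tm = 7.573e+12 m.
n = √(GM / a³).
n = √(3.186e+20 / (7.573e+12)³) rad/s ≈ 8.565e-10 rad/s.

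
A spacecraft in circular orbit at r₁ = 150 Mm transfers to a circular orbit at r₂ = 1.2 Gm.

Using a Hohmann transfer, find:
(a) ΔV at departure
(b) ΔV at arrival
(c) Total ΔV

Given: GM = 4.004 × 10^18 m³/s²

Convert to SI: r₁ = 150 Mm = 1.5e+08 m; r₂ = 1.2 Gm = 1.2e+09 m.
Transfer semi-major axis: a_t = (r₁ + r₂)/2 = (1.5e+08 + 1.2e+09)/2 = 6.75e+08 m.
Circular speeds: v₁ = √(GM/r₁) = 163381 m/s, v₂ = √(GM/r₂) = 57763.9 m/s.
Transfer speeds (vis-viva v² = GM(2/r − 1/a_t)): v₁ᵗ = 217841 m/s, v₂ᵗ = 27230.2 m/s.
(a) ΔV₁ = |v₁ᵗ − v₁| ≈ 5.446e+04 m/s = 54.46 km/s.
(b) ΔV₂ = |v₂ − v₂ᵗ| ≈ 3.053e+04 m/s = 30.53 km/s.
(c) ΔV_total = ΔV₁ + ΔV₂ ≈ 8.499e+04 m/s = 84.99 km/s.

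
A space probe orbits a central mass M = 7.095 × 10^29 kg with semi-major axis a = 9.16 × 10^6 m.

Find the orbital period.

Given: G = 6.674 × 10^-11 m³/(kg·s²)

GM = G · M = 6.674e-11 · 7.095e+29 = 4.7352e+19 m³/s².
Kepler's third law: T = 2π √(a³ / GM).
Substituting a = 9.16e+06 m and GM = 4.7352e+19 m³/s²:
T = 2π √((9.16e+06)³ / 4.7352e+19) s
T ≈ 25.31 s = 25.31 seconds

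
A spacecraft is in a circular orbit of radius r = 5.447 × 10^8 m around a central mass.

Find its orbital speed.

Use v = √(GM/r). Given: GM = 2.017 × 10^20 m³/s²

For a circular orbit, gravity supplies the centripetal force, so v = √(GM / r).
v = √(2.017e+20 / 5.447e+08) m/s ≈ 6.085e+05 m/s = 608.5 km/s.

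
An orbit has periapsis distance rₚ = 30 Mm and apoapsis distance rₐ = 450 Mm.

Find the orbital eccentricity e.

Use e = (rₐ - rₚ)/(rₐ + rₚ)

Convert to SI: rₚ = 30 Mm = 3e+07 m; rₐ = 450 Mm = 4.5e+08 m.
e = (rₐ − rₚ) / (rₐ + rₚ).
e = (4.5e+08 − 3e+07) / (4.5e+08 + 3e+07) = 4.2e+08 / 4.8e+08 ≈ 0.875.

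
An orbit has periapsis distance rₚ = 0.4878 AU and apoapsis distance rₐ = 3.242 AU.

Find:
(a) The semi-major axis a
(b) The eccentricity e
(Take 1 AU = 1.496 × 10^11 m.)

Convert to SI: rₚ = 0.4878 AU = 7.29749e+10 m; rₐ = 3.242 AU = 4.85003e+11 m.
(a) a = (rₚ + rₐ) / 2 = (7.29749e+10 + 4.85003e+11) / 2 ≈ 2.79e+11 m = 1.865 AU.
(b) e = (rₐ − rₚ) / (rₐ + rₚ) = (4.85003e+11 − 7.29749e+10) / (4.85003e+11 + 7.29749e+10) ≈ 0.7384.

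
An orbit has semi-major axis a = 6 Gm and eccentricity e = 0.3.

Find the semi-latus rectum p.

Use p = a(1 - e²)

Convert to SI: a = 6 Gm = 6e+09 m.
p = a (1 − e²).
p = 6e+09 · (1 − (0.3)²) = 6e+09 · 0.91 ≈ 5.46e+09 m = 5.46 Gm.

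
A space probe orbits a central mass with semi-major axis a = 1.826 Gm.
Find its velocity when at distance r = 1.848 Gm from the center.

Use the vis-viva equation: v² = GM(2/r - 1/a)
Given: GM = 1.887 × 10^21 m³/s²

Convert to SI: a = 1.826 Gm = 1.826e+09 m; r = 1.848 Gm = 1.848e+09 m.
Vis-viva: v = √(GM · (2/r − 1/a)).
2/r − 1/a = 2/1.848e+09 − 1/1.826e+09 = 5.34606e-10 m⁻¹.
v = √(1.887e+21 · 5.34606e-10) m/s ≈ 1.004e+06 m/s = 1004 km/s.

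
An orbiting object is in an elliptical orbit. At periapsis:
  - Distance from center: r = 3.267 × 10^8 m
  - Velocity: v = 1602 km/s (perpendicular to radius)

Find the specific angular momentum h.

Convert to SI: v = 1602 km/s = 1.602e+06 m/s.
With v perpendicular to r, h = r · v.
h = 3.267e+08 · 1.602e+06 m²/s ≈ 5.234e+14 m²/s.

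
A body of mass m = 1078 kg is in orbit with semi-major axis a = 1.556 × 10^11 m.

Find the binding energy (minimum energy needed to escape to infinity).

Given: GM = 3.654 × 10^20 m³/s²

Total orbital energy is E = −GMm/(2a); binding energy is E_bind = −E = GMm/(2a).
E_bind = 3.654e+20 · 1078 / (2 · 1.556e+11) J ≈ 1.266e+12 J = 1.266 TJ.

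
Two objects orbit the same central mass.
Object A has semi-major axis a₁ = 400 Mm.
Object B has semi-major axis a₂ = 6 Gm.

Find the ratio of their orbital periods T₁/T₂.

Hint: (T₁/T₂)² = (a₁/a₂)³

Convert to SI: a₁ = 400 Mm = 4e+08 m; a₂ = 6 Gm = 6e+09 m.
From Kepler's third law, (T₁/T₂)² = (a₁/a₂)³, so T₁/T₂ = (a₁/a₂)^(3/2).
a₁/a₂ = 4e+08 / 6e+09 = 0.0666667.
T₁/T₂ = (0.0666667)^(3/2) ≈ 0.01721.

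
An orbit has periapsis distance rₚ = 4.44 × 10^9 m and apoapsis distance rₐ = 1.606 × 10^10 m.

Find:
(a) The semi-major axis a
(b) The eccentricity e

(a) a = (rₚ + rₐ) / 2 = (4.44e+09 + 1.606e+10) / 2 ≈ 1.025e+10 m = 1.025 × 10^10 m.
(b) e = (rₐ − rₚ) / (rₐ + rₚ) = (1.606e+10 − 4.44e+09) / (1.606e+10 + 4.44e+09) ≈ 0.5668.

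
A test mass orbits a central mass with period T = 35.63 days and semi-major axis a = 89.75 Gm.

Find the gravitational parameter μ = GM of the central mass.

Convert to SI: T = 35.63 days = 3.07843e+06 s; a = 89.75 Gm = 8.975e+10 m.
GM = 4π² · a³ / T².
GM = 4π² · (8.975e+10)³ / (3.07843e+06)² m³/s² ≈ 3.012e+21 m³/s² = 3.012 × 10^21 m³/s².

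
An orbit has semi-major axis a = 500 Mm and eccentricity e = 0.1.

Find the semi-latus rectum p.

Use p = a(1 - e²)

Convert to SI: a = 500 Mm = 5e+08 m.
p = a (1 − e²).
p = 5e+08 · (1 − (0.1)²) = 5e+08 · 0.99 ≈ 4.95e+08 m = 495 Mm.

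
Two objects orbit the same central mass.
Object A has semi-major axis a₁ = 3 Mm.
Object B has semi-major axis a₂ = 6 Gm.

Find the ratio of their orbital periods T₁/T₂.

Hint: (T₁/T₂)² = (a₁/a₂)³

Convert to SI: a₁ = 3 Mm = 3e+06 m; a₂ = 6 Gm = 6e+09 m.
From Kepler's third law, (T₁/T₂)² = (a₁/a₂)³, so T₁/T₂ = (a₁/a₂)^(3/2).
a₁/a₂ = 3e+06 / 6e+09 = 0.0005.
T₁/T₂ = (0.0005)^(3/2) ≈ 1.118e-05.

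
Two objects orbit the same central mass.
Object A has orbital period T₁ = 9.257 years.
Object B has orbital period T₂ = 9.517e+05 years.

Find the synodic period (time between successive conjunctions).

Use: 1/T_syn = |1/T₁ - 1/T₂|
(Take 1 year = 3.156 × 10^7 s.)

Convert to SI: T₁ = 9.257 years = 2.92151e+08 s; T₂ = 9.517e+05 years = 3.00357e+13 s.
T_syn = |T₁ · T₂ / (T₁ − T₂)|.
T_syn = |2.92151e+08 · 3.00357e+13 / (2.92151e+08 − 3.00357e+13)| s ≈ 2.922e+08 s = 9.257 years.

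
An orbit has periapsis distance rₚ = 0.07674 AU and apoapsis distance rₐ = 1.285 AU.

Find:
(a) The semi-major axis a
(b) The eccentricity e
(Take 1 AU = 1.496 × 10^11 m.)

Convert to SI: rₚ = 0.07674 AU = 1.14803e+10 m; rₐ = 1.285 AU = 1.92236e+11 m.
(a) a = (rₚ + rₐ) / 2 = (1.14803e+10 + 1.92236e+11) / 2 ≈ 1.019e+11 m = 0.6809 AU.
(b) e = (rₐ − rₚ) / (rₐ + rₚ) = (1.92236e+11 − 1.14803e+10) / (1.92236e+11 + 1.14803e+10) ≈ 0.8873.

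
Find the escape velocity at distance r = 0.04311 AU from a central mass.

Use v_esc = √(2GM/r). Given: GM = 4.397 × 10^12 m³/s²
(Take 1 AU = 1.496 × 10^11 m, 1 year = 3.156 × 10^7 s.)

Convert to SI: r = 0.04311 AU = 6.44926e+09 m.
Escape velocity comes from setting total energy to zero: ½v² − GM/r = 0 ⇒ v_esc = √(2GM / r).
v_esc = √(2 · 4.397e+12 / 6.44926e+09) m/s ≈ 36.93 m/s = 0.00779 AU/year.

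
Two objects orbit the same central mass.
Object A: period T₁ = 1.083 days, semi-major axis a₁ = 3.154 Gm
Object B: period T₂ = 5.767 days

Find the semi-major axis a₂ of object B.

Convert to SI: T₁ = 1.083 days = 93571.2 s; a₁ = 3.154 Gm = 3.154e+09 m; T₂ = 5.767 days = 498269 s.
Kepler's third law: (T₁/T₂)² = (a₁/a₂)³ ⇒ a₂ = a₁ · (T₂/T₁)^(2/3).
T₂/T₁ = 498269 / 93571.2 = 5.32502.
a₂ = 3.154e+09 · (5.32502)^(2/3) m ≈ 9.618e+09 m = 9.618 Gm.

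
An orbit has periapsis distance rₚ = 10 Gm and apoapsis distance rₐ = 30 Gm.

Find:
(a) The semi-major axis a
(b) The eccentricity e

Convert to SI: rₚ = 10 Gm = 1e+10 m; rₐ = 30 Gm = 3e+10 m.
(a) a = (rₚ + rₐ) / 2 = (1e+10 + 3e+10) / 2 ≈ 2e+10 m = 20 Gm.
(b) e = (rₐ − rₚ) / (rₐ + rₚ) = (3e+10 − 1e+10) / (3e+10 + 1e+10) ≈ 0.5.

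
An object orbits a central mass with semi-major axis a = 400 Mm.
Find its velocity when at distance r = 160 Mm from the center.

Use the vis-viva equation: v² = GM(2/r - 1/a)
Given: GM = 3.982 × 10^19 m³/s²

Convert to SI: a = 400 Mm = 4e+08 m; r = 160 Mm = 1.6e+08 m.
Vis-viva: v = √(GM · (2/r − 1/a)).
2/r − 1/a = 2/1.6e+08 − 1/4e+08 = 1e-08 m⁻¹.
v = √(3.982e+19 · 1e-08) m/s ≈ 6.31e+05 m/s = 631 km/s.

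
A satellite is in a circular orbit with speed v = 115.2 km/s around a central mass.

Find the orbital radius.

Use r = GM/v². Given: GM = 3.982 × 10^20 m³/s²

Convert to SI: v = 115.2 km/s = 115200 m/s.
For a circular orbit, v² = GM / r, so r = GM / v².
r = 3.982e+20 / (115200)² m ≈ 3.001e+10 m = 30.01 Gm.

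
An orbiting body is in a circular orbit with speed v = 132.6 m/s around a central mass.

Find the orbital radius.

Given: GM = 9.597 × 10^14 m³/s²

For a circular orbit, v² = GM / r, so r = GM / v².
r = 9.597e+14 / (132.6)² m ≈ 5.458e+10 m = 5.458 × 10^10 m.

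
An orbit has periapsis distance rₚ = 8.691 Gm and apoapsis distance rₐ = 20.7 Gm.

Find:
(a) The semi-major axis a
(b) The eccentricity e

Convert to SI: rₚ = 8.691 Gm = 8.691e+09 m; rₐ = 20.7 Gm = 2.07e+10 m.
(a) a = (rₚ + rₐ) / 2 = (8.691e+09 + 2.07e+10) / 2 ≈ 1.47e+10 m = 14.7 Gm.
(b) e = (rₐ − rₚ) / (rₐ + rₚ) = (2.07e+10 − 8.691e+09) / (2.07e+10 + 8.691e+09) ≈ 0.4086.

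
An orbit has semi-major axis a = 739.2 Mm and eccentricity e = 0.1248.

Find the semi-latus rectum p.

Convert to SI: a = 739.2 Mm = 7.392e+08 m.
p = a (1 − e²).
p = 7.392e+08 · (1 − (0.1248)²) = 7.392e+08 · 0.984425 ≈ 7.277e+08 m = 727.7 Mm.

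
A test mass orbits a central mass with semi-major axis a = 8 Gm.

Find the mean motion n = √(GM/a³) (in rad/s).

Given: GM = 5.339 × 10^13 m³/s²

Convert to SI: a = 8 Gm = 8e+09 m.
n = √(GM / a³).
n = √(5.339e+13 / (8e+09)³) rad/s ≈ 1.021e-08 rad/s.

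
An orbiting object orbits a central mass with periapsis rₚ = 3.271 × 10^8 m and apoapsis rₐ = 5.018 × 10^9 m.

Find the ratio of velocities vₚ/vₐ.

Conservation of angular momentum gives rₚvₚ = rₐvₐ, so vₚ/vₐ = rₐ/rₚ.
vₚ/vₐ = 5.018e+09 / 3.271e+08 ≈ 15.34.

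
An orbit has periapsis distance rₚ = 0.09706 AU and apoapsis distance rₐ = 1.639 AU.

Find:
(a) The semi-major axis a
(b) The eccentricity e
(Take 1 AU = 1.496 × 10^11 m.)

Convert to SI: rₚ = 0.09706 AU = 1.45202e+10 m; rₐ = 1.639 AU = 2.45194e+11 m.
(a) a = (rₚ + rₐ) / 2 = (1.45202e+10 + 2.45194e+11) / 2 ≈ 1.299e+11 m = 0.868 AU.
(b) e = (rₐ − rₚ) / (rₐ + rₚ) = (2.45194e+11 − 1.45202e+10) / (2.45194e+11 + 1.45202e+10) ≈ 0.8882.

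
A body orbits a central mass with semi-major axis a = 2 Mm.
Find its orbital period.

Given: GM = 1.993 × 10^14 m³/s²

Convert to SI: a = 2 Mm = 2e+06 m.
Kepler's third law: T = 2π √(a³ / GM).
Substituting a = 2e+06 m and GM = 1.993e+14 m³/s²:
T = 2π √((2e+06)³ / 1.993e+14) s
T ≈ 1259 s = 20.98 minutes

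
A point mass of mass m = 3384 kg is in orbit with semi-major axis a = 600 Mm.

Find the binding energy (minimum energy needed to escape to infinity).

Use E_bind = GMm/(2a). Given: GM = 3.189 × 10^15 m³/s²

Convert to SI: a = 600 Mm = 6e+08 m.
Total orbital energy is E = −GMm/(2a); binding energy is E_bind = −E = GMm/(2a).
E_bind = 3.189e+15 · 3384 / (2 · 6e+08) J ≈ 8.993e+09 J = 8.993 GJ.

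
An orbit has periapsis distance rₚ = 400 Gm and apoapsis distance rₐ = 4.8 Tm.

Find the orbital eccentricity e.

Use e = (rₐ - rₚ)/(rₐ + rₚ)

Convert to SI: rₚ = 400 Gm = 4e+11 m; rₐ = 4.8 Tm = 4.8e+12 m.
e = (rₐ − rₚ) / (rₐ + rₚ).
e = (4.8e+12 − 4e+11) / (4.8e+12 + 4e+11) = 4.4e+12 / 5.2e+12 ≈ 0.8462.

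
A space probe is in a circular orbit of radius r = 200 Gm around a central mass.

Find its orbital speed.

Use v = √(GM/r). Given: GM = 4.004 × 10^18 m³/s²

Convert to SI: r = 200 Gm = 2e+11 m.
For a circular orbit, gravity supplies the centripetal force, so v = √(GM / r).
v = √(4.004e+18 / 2e+11) m/s ≈ 4474 m/s = 4.474 km/s.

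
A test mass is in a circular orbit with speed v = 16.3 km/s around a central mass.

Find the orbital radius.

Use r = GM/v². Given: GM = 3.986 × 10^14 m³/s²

Convert to SI: v = 16.3 km/s = 16300 m/s.
For a circular orbit, v² = GM / r, so r = GM / v².
r = 3.986e+14 / (16300)² m ≈ 1.5e+06 m = 1.5 Mm.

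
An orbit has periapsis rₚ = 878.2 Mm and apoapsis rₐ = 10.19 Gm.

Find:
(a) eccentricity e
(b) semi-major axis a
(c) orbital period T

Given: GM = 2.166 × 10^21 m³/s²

Convert to SI: rₚ = 878.2 Mm = 8.782e+08 m; rₐ = 10.19 Gm = 1.019e+10 m.
(a) e = (rₐ − rₚ)/(rₐ + rₚ) = (1.019e+10 − 8.782e+08)/(1.019e+10 + 8.782e+08) ≈ 0.8413
(b) a = (rₚ + rₐ)/2 = (8.782e+08 + 1.019e+10)/2 ≈ 5.534e+09 m
(c) With a = (rₚ + rₐ)/2 = 5.5341e+09 m, T = 2π √(a³/GM) = 2π √((5.5341e+09)³/2.166e+21) s ≈ 5.558e+04 s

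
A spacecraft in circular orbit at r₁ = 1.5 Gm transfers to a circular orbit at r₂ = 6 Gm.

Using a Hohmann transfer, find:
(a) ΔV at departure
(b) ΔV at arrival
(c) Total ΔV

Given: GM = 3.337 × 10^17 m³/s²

Convert to SI: r₁ = 1.5 Gm = 1.5e+09 m; r₂ = 6 Gm = 6e+09 m.
Transfer semi-major axis: a_t = (r₁ + r₂)/2 = (1.5e+09 + 6e+09)/2 = 3.75e+09 m.
Circular speeds: v₁ = √(GM/r₁) = 14915.3 m/s, v₂ = √(GM/r₂) = 7457.66 m/s.
Transfer speeds (vis-viva v² = GM(2/r − 1/a_t)): v₁ᵗ = 18866.5 m/s, v₂ᵗ = 4716.64 m/s.
(a) ΔV₁ = |v₁ᵗ − v₁| ≈ 3951 m/s = 3.951 km/s.
(b) ΔV₂ = |v₂ − v₂ᵗ| ≈ 2741 m/s = 2.741 km/s.
(c) ΔV_total = ΔV₁ + ΔV₂ ≈ 6692 m/s = 6.692 km/s.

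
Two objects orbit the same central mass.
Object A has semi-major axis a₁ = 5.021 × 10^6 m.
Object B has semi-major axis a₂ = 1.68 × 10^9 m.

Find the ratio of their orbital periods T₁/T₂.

From Kepler's third law, (T₁/T₂)² = (a₁/a₂)³, so T₁/T₂ = (a₁/a₂)^(3/2).
a₁/a₂ = 5.021e+06 / 1.68e+09 = 0.00298869.
T₁/T₂ = (0.00298869)^(3/2) ≈ 0.0001634.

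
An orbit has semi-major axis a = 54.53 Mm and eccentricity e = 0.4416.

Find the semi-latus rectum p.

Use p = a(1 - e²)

Convert to SI: a = 54.53 Mm = 5.453e+07 m.
p = a (1 − e²).
p = 5.453e+07 · (1 − (0.4416)²) = 5.453e+07 · 0.804989 ≈ 4.39e+07 m = 43.9 Mm.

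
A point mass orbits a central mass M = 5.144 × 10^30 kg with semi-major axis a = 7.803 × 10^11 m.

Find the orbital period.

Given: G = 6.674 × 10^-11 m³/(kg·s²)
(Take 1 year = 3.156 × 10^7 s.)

GM = G · M = 6.674e-11 · 5.144e+30 = 3.43311e+20 m³/s².
Kepler's third law: T = 2π √(a³ / GM).
Substituting a = 7.803e+11 m and GM = 3.43311e+20 m³/s²:
T = 2π √((7.803e+11)³ / 3.43311e+20) s
T ≈ 2.337e+08 s = 7.406 years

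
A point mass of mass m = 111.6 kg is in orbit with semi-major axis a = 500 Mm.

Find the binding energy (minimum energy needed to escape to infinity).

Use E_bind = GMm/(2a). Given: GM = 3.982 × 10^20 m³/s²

Convert to SI: a = 500 Mm = 5e+08 m.
Total orbital energy is E = −GMm/(2a); binding energy is E_bind = −E = GMm/(2a).
E_bind = 3.982e+20 · 111.6 / (2 · 5e+08) J ≈ 4.444e+13 J = 44.44 TJ.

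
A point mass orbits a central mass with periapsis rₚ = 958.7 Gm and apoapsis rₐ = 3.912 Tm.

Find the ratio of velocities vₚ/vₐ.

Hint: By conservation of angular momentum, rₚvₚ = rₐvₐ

Convert to SI: rₚ = 958.7 Gm = 9.587e+11 m; rₐ = 3.912 Tm = 3.912e+12 m.
Conservation of angular momentum gives rₚvₚ = rₐvₐ, so vₚ/vₐ = rₐ/rₚ.
vₚ/vₐ = 3.912e+12 / 9.587e+11 ≈ 4.081.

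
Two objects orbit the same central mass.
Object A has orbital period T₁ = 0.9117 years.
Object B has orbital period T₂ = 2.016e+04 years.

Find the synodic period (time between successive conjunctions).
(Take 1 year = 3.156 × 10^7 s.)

Convert to SI: T₁ = 0.9117 years = 2.87733e+07 s; T₂ = 2.016e+04 years = 6.3625e+11 s.
T_syn = |T₁ · T₂ / (T₁ − T₂)|.
T_syn = |2.87733e+07 · 6.3625e+11 / (2.87733e+07 − 6.3625e+11)| s ≈ 2.877e+07 s = 0.9117 years.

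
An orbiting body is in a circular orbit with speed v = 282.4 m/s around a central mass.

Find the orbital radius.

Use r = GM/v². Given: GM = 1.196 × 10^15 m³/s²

For a circular orbit, v² = GM / r, so r = GM / v².
r = 1.196e+15 / (282.4)² m ≈ 1.5e+10 m = 15 Gm.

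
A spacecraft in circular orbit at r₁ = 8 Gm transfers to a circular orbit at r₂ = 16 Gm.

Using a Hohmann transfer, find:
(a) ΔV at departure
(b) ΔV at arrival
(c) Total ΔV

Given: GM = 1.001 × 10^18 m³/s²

Convert to SI: r₁ = 8 Gm = 8e+09 m; r₂ = 16 Gm = 1.6e+10 m.
Transfer semi-major axis: a_t = (r₁ + r₂)/2 = (8e+09 + 1.6e+10)/2 = 1.2e+10 m.
Circular speeds: v₁ = √(GM/r₁) = 11185.9 m/s, v₂ = √(GM/r₂) = 7909.65 m/s.
Transfer speeds (vis-viva v² = GM(2/r − 1/a_t)): v₁ᵗ = 12916.4 m/s, v₂ᵗ = 6458.2 m/s.
(a) ΔV₁ = |v₁ᵗ − v₁| ≈ 1730 m/s = 1.73 km/s.
(b) ΔV₂ = |v₂ − v₂ᵗ| ≈ 1451 m/s = 1.451 km/s.
(c) ΔV_total = ΔV₁ + ΔV₂ ≈ 3182 m/s = 3.182 km/s.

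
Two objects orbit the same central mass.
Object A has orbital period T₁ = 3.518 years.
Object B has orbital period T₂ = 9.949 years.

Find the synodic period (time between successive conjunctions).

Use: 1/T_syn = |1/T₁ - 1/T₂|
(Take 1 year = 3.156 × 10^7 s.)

Convert to SI: T₁ = 3.518 years = 1.11028e+08 s; T₂ = 9.949 years = 3.1399e+08 s.
T_syn = |T₁ · T₂ / (T₁ − T₂)|.
T_syn = |1.11028e+08 · 3.1399e+08 / (1.11028e+08 − 3.1399e+08)| s ≈ 1.718e+08 s = 5.442 years.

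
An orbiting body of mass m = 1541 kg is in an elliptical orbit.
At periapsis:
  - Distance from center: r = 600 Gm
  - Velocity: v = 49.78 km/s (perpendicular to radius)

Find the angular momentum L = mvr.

Convert to SI: r = 600 Gm = 6e+11 m; v = 49.78 km/s = 49780 m/s.
Since v is perpendicular to r, L = m · v · r.
L = 1541 · 49780 · 6e+11 kg·m²/s ≈ 4.603e+19 kg·m²/s.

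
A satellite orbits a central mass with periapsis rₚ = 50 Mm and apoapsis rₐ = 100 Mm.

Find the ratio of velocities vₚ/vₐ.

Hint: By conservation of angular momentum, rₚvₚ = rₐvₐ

Convert to SI: rₚ = 50 Mm = 5e+07 m; rₐ = 100 Mm = 1e+08 m.
Conservation of angular momentum gives rₚvₚ = rₐvₐ, so vₚ/vₐ = rₐ/rₚ.
vₚ/vₐ = 1e+08 / 5e+07 ≈ 2.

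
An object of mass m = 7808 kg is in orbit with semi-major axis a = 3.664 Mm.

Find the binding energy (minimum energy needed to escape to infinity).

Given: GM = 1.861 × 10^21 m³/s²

Convert to SI: a = 3.664 Mm = 3.664e+06 m.
Total orbital energy is E = −GMm/(2a); binding energy is E_bind = −E = GMm/(2a).
E_bind = 1.861e+21 · 7808 / (2 · 3.664e+06) J ≈ 1.983e+18 J = 1.983 EJ.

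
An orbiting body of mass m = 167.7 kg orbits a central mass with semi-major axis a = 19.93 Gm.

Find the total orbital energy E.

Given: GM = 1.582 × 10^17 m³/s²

Convert to SI: a = 19.93 Gm = 1.993e+10 m.
E = −GMm / (2a).
E = −1.582e+17 · 167.7 / (2 · 1.993e+10) J ≈ -6.656e+08 J = -665.6 MJ.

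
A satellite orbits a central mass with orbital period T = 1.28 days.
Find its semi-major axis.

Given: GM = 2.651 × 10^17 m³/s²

Convert to SI: T = 1.28 days = 110592 s.
Invert Kepler's third law: a = (GM · T² / (4π²))^(1/3).
Substituting T = 110592 s and GM = 2.651e+17 m³/s²:
a = (2.651e+17 · (110592)² / (4π²))^(1/3) m
a ≈ 4.347e+08 m = 434.7 Mm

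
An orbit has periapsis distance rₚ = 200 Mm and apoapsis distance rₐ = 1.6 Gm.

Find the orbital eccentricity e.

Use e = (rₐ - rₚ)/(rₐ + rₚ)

Convert to SI: rₚ = 200 Mm = 2e+08 m; rₐ = 1.6 Gm = 1.6e+09 m.
e = (rₐ − rₚ) / (rₐ + rₚ).
e = (1.6e+09 − 2e+08) / (1.6e+09 + 2e+08) = 1.4e+09 / 1.8e+09 ≈ 0.7778.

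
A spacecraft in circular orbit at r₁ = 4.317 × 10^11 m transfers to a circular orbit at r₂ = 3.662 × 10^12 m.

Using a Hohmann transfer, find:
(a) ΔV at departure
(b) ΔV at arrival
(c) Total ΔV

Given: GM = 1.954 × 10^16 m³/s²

Transfer semi-major axis: a_t = (r₁ + r₂)/2 = (4.317e+11 + 3.662e+12)/2 = 2.04685e+12 m.
Circular speeds: v₁ = √(GM/r₁) = 212.751 m/s, v₂ = √(GM/r₂) = 73.0471 m/s.
Transfer speeds (vis-viva v² = GM(2/r − 1/a_t)): v₁ᵗ = 284.569 m/s, v₂ᵗ = 33.5468 m/s.
(a) ΔV₁ = |v₁ᵗ − v₁| ≈ 71.82 m/s = 71.82 m/s.
(b) ΔV₂ = |v₂ − v₂ᵗ| ≈ 39.5 m/s = 39.5 m/s.
(c) ΔV_total = ΔV₁ + ΔV₂ ≈ 111.3 m/s = 111.3 m/s.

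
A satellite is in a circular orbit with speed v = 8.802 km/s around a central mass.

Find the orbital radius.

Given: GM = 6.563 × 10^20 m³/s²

Convert to SI: v = 8.802 km/s = 8802 m/s.
For a circular orbit, v² = GM / r, so r = GM / v².
r = 6.563e+20 / (8802)² m ≈ 8.471e+12 m = 8.471 Tm.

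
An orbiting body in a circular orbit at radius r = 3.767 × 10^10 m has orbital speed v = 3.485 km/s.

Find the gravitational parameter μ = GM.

Convert to SI: v = 3.485 km/s = 3485 m/s.
For a circular orbit v² = GM/r, so GM = v² · r.
GM = (3485)² · 3.767e+10 m³/s² ≈ 4.575e+17 m³/s² = 4.575 × 10^17 m³/s².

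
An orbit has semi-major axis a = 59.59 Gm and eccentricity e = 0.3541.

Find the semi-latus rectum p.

Convert to SI: a = 59.59 Gm = 5.959e+10 m.
p = a (1 − e²).
p = 5.959e+10 · (1 − (0.3541)²) = 5.959e+10 · 0.874613 ≈ 5.212e+10 m = 52.12 Gm.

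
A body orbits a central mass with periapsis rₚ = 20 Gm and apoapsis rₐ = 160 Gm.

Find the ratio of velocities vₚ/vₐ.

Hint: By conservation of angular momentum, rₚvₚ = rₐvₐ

Convert to SI: rₚ = 20 Gm = 2e+10 m; rₐ = 160 Gm = 1.6e+11 m.
Conservation of angular momentum gives rₚvₚ = rₐvₐ, so vₚ/vₐ = rₐ/rₚ.
vₚ/vₐ = 1.6e+11 / 2e+10 ≈ 8.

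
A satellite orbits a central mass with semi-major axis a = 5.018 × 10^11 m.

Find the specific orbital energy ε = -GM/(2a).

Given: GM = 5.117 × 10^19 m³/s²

ε = −GM / (2a).
ε = −5.117e+19 / (2 · 5.018e+11) J/kg ≈ -5.099e+07 J/kg = -50.99 MJ/kg.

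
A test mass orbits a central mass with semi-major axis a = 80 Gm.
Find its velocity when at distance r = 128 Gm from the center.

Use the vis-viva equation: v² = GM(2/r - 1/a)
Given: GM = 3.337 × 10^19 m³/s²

Convert to SI: a = 80 Gm = 8e+10 m; r = 128 Gm = 1.28e+11 m.
Vis-viva: v = √(GM · (2/r − 1/a)).
2/r − 1/a = 2/1.28e+11 − 1/8e+10 = 3.125e-12 m⁻¹.
v = √(3.337e+19 · 3.125e-12) m/s ≈ 1.021e+04 m/s = 10.21 km/s.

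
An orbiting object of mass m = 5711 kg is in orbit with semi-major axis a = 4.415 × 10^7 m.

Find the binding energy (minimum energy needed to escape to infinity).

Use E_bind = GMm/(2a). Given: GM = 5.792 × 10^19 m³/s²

Total orbital energy is E = −GMm/(2a); binding energy is E_bind = −E = GMm/(2a).
E_bind = 5.792e+19 · 5711 / (2 · 4.415e+07) J ≈ 3.746e+15 J = 3.746 PJ.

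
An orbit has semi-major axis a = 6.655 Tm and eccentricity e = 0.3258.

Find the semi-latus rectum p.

Convert to SI: a = 6.655 Tm = 6.655e+12 m.
p = a (1 − e²).
p = 6.655e+12 · (1 − (0.3258)²) = 6.655e+12 · 0.893854 ≈ 5.949e+12 m = 5.949 Tm.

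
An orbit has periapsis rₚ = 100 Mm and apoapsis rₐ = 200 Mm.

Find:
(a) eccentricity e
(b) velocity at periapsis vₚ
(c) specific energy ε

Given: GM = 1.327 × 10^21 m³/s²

Convert to SI: rₚ = 100 Mm = 1e+08 m; rₐ = 200 Mm = 2e+08 m.
(a) e = (rₐ − rₚ)/(rₐ + rₚ) = (2e+08 − 1e+08)/(2e+08 + 1e+08) ≈ 0.3333
(b) With a = (rₚ + rₐ)/2 = 1.5e+08 m, vₚ = √(GM (2/rₚ − 1/a)) = √(1.327e+21 · (2/1e+08 − 1/1.5e+08)) m/s ≈ 4.206e+06 m/s
(c) With a = (rₚ + rₐ)/2 = 1.5e+08 m, ε = −GM/(2a) = −1.327e+21/(2 · 1.5e+08) J/kg ≈ -4.423e+12 J/kg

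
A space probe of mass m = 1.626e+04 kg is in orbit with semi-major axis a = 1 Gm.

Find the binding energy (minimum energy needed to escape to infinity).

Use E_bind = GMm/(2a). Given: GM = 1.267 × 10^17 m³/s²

Convert to SI: a = 1 Gm = 1e+09 m.
Total orbital energy is E = −GMm/(2a); binding energy is E_bind = −E = GMm/(2a).
E_bind = 1.267e+17 · 1.626e+04 / (2 · 1e+09) J ≈ 1.03e+12 J = 1.03 TJ.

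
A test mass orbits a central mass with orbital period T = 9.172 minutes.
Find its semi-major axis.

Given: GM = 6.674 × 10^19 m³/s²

Convert to SI: T = 9.172 minutes = 550.32 s.
Invert Kepler's third law: a = (GM · T² / (4π²))^(1/3).
Substituting T = 550.32 s and GM = 6.674e+19 m³/s²:
a = (6.674e+19 · (550.32)² / (4π²))^(1/3) m
a ≈ 8e+07 m = 80 Mm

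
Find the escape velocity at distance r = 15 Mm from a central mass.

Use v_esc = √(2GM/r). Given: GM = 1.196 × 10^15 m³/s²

Convert to SI: r = 15 Mm = 1.5e+07 m.
Escape velocity comes from setting total energy to zero: ½v² − GM/r = 0 ⇒ v_esc = √(2GM / r).
v_esc = √(2 · 1.196e+15 / 1.5e+07) m/s ≈ 1.263e+04 m/s = 12.63 km/s.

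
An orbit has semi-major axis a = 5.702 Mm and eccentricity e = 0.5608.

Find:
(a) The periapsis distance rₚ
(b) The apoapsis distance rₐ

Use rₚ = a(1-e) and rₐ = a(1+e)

Convert to SI: a = 5.702 Mm = 5.702e+06 m.
(a) rₚ = a(1 − e) = 5.702e+06 · (1 − 0.5608) = 5.702e+06 · 0.4392 ≈ 2.504e+06 m = 2.504 Mm.
(b) rₐ = a(1 + e) = 5.702e+06 · (1 + 0.5608) = 5.702e+06 · 1.5608 ≈ 8.9e+06 m = 8.9 Mm.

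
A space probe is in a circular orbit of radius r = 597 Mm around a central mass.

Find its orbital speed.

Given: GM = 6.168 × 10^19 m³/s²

Convert to SI: r = 597 Mm = 5.97e+08 m.
For a circular orbit, gravity supplies the centripetal force, so v = √(GM / r).
v = √(6.168e+19 / 5.97e+08) m/s ≈ 3.214e+05 m/s = 321.4 km/s.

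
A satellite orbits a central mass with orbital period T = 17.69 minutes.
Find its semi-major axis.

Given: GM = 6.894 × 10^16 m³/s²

Convert to SI: T = 17.69 minutes = 1061.4 s.
Invert Kepler's third law: a = (GM · T² / (4π²))^(1/3).
Substituting T = 1061.4 s and GM = 6.894e+16 m³/s²:
a = (6.894e+16 · (1061.4)² / (4π²))^(1/3) m
a ≈ 1.253e+07 m = 12.53 Mm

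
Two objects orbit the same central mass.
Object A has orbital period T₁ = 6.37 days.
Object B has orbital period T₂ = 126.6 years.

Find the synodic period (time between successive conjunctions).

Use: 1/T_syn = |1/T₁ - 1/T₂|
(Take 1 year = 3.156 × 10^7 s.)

Convert to SI: T₁ = 6.37 days = 550368 s; T₂ = 126.6 years = 3.9955e+09 s.
T_syn = |T₁ · T₂ / (T₁ − T₂)|.
T_syn = |550368 · 3.9955e+09 / (550368 − 3.9955e+09)| s ≈ 5.504e+05 s = 6.371 days.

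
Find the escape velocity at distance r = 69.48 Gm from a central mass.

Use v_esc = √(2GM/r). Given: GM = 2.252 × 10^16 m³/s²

Convert to SI: r = 69.48 Gm = 6.948e+10 m.
Escape velocity comes from setting total energy to zero: ½v² − GM/r = 0 ⇒ v_esc = √(2GM / r).
v_esc = √(2 · 2.252e+16 / 6.948e+10) m/s ≈ 805.1 m/s = 805.1 m/s.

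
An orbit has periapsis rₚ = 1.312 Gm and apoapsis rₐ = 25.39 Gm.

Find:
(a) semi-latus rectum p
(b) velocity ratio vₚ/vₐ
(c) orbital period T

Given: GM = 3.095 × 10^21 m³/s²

Convert to SI: rₚ = 1.312 Gm = 1.312e+09 m; rₐ = 25.39 Gm = 2.539e+10 m.
(a) From a = (rₚ + rₐ)/2 = 1.3351e+10 m and e = (rₐ − rₚ)/(rₐ + rₚ) = 0.90173, p = a(1 − e²) = 1.3351e+10 · (1 − (0.90173)²) ≈ 2.495e+09 m
(b) Conservation of angular momentum (rₚvₚ = rₐvₐ) gives vₚ/vₐ = rₐ/rₚ = 2.539e+10/1.312e+09 ≈ 19.35
(c) With a = (rₚ + rₐ)/2 = 1.3351e+10 m, T = 2π √(a³/GM) = 2π √((1.3351e+10)³/3.095e+21) s ≈ 1.742e+05 s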